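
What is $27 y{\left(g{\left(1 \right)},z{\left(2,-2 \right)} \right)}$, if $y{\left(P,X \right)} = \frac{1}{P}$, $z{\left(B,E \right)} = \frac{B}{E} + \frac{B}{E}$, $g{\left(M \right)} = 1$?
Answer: $27$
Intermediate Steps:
$z{\left(B,E \right)} = \frac{2 B}{E}$
$27 y{\left(g{\left(1 \right)},z{\left(2,-2 \right)} \right)} = \frac{27}{1} = 27 \cdot 1 = 27$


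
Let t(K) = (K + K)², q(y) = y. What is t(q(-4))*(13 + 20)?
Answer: 2112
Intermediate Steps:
t(K) = 4*K² (t(K) = (2*K)² = 4*K²)
t(q(-4))*(13 + 20) = (4*(-4)²)*(13 + 20) = (4*16)*33 = 64*33 = 2112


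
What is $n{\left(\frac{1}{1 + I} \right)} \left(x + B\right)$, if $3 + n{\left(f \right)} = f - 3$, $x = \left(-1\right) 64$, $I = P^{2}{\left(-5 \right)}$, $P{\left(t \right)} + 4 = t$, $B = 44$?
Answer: $\frac{4910}{41} \approx 119.76$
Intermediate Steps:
$P{\left(t \right)} = -4 + t$
$I = 81$ ($I = \left(-4 - 5\right)^{2} = \left(-9\right)^{2} = 81$)
$x = -64$
$n{\left(f \right)} = -6 + f$ ($n{\left(f \right)} = -3 + \left(f - 3\right) = -3 + \left(-3 + f\right) = -6 + f$)
$n{\left(\frac{1}{1 + I} \right)} \left(x + B\right) = \left(-6 + \frac{1}{1 + 81}\right) \left(-64 + 44\right) = \left(-6 + \frac{1}{82}\right) \left(-20\right) = \left(- \frac{491}{82}\right) \left(-20\right) = \frac{4910}{41}$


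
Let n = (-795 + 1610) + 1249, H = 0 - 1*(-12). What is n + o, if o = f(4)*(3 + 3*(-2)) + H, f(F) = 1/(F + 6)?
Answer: 20757/10 ≈ 2075.7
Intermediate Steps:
H = 12 (H = 0 + 12 = 12)
f(F) = 1/(6 + F)
o = 117/10 (o = (3 + 3*(-2))/(6 + 4) + 12 = (3 - 6)/10 + 12 = (1/10)*(-3) + 12 = -3/10 + 12 = 117/10 ≈ 11.700)
n = 2064 (n = 815 + 1249 = 2064)
n + o = 2064 + 117/10 = 20757/10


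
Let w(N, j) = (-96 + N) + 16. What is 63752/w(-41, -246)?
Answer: -63752/121 ≈ -526.88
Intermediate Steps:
w(N, j) = -80 + N
63752/w(-41, -246) = 63752/(-80 - 41) = 63752/(-121) = 63752*(-1/121) = -63752/121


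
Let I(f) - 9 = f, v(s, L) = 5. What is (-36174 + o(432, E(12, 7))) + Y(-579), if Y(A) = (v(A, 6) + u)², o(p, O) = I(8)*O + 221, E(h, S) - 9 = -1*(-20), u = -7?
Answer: -35456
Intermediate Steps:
I(f) = 9 + f
E(h, S) = 29 (E(h, S) = 9 - 1*(-20) = 9 + 20 = 29)
o(p, O) = 221 + 17*O (o(p, O) = (9 + 8)*O + 221 = 17*O + 221 = 221 + 17*O)
Y(A) = 4 (Y(A) = (5 - 7)² = (-2)² = 4)
(-36174 + o(432, E(12, 7))) + Y(-579) = (-36174 + (221 + 17*29)) + 4 = (-36174 + (221 + 493)) + 4 = (-36174 + 714) + 4 = -35460 + 4 = -35456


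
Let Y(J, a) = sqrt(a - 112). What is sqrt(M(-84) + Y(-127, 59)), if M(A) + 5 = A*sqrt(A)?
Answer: sqrt(-5 + I*sqrt(53) - 168*I*sqrt(21)) ≈ 19.463 - 19.591*I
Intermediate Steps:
Y(J, a) = sqrt(-112 + a)
M(A) = -5 + A**(3/2) (M(A) = -5 + A*sqrt(A) = -5 + A**(3/2))
sqrt(M(-84) + Y(-127, 59)) = sqrt((-5 + (-84)**(3/2)) + sqrt(-112 + 59)) = sqrt((-5 - 168*I*sqrt(21)) + sqrt(-53)) = sqrt((-5 - 168*I*sqrt(21)) + I*sqrt(53)) = sqrt(-5 + I*sqrt(53) - 168*I*sqrt(21))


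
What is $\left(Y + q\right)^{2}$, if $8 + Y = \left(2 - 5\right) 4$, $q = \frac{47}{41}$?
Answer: $\frac{597529}{1681} \approx 355.46$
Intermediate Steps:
$q = \frac{47}{41}$ ($q = 47 \cdot \frac{1}{41} = \frac{47}{41} \approx 1.1463$)
$Y = -20$ ($Y = -8 + \left(2 - 5\right) 4 = -8 - 12 = -20$)
$\left(Y + q\right)^{2} = \left(-20 + \frac{47}{41}\right)^{2} = \left(- \frac{773}{41}\right)^{2} = \frac{597529}{1681}$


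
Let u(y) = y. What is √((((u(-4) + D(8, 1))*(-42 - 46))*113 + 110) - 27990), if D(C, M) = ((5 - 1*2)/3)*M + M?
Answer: 6*I*√222 ≈ 89.398*I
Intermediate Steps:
D(C, M) = 2*M (D(C, M) = ((5 - 2)*(⅓))*M + M = (3*(⅓))*M + M = 1*M + M = M + M = 2*M)
√((((u(-4) + D(8, 1))*(-42 - 46))*113 + 110) - 27990) = √((((-4 + 2*1)*(-42 - 46))*113 + 110) - 27990) = √((((-4 + 2)*(-88))*113 + 110) - 27990) = √((-2*(-88)*113 + 110) - 27990) = √((176*113 + 110) - 27990) = √((19888 + 110) - 27990) = √(19998 - 27990) = √(-7992) = 6*I*√222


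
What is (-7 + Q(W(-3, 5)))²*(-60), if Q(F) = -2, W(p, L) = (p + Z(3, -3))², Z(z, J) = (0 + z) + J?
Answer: -4860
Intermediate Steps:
Z(z, J) = J + z (Z(z, J) = z + J = J + z)
W(p, L) = p² (W(p, L) = (p + (-3 + 3))² = (p + 0)² = p²)
(-7 + Q(W(-3, 5)))²*(-60) = (-7 - 2)²*(-60) = (-9)²*(-60) = 81*(-60) = -4860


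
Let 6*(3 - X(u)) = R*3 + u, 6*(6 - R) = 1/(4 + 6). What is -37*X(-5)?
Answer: -3737/120 ≈ -31.142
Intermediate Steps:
R = 359/60 (R = 6 - 1/(6*(4 + 6)) = 6 - ⅙/10 = 6 - ⅙*⅒ = 6 - 1/60 = 359/60 ≈ 5.9833)
X(u) = 1/120 - u/6 (X(u) = 3 - ((359/60)*3 + u)/6 = 3 - (359/20 + u)/6 = 3 + (-359/120 - u/6) = 1/120 - u/6)
-37*X(-5) = -37*(1/120 - ⅙*(-5)) = -37*(1/120 + ⅚) = -37*101/120 = -3737/120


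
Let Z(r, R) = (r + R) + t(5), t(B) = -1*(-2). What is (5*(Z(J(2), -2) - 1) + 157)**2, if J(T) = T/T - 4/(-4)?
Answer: 26244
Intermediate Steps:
t(B) = 2
J(T) = 2 (J(T) = 1 - 4*(-1/4) = 1 + 1 = 2)
Z(r, R) = 2 + R + r (Z(r, R) = (r + R) + 2 = (R + r) + 2 = 2 + R + r)
(5*(Z(J(2), -2) - 1) + 157)**2 = (5*((2 - 2 + 2) - 1) + 157)**2 = (5*(2 - 1) + 157)**2 = (5*1 + 157)**2 = (5 + 157)**2 = 162**2 = 26244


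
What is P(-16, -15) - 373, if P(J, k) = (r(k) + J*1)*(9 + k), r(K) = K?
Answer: -187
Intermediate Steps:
P(J, k) = (9 + k)*(J + k) (P(J, k) = (k + J*1)*(9 + k) = (k + J)*(9 + k) = (J + k)*(9 + k) = (9 + k)*(J + k))
P(-16, -15) - 373 = ((-15)² + 9*(-16) + 9*(-15) - 16*(-15)) - 373 = (225 - 144 - 135 + 240) - 373 = 186 - 373 = -187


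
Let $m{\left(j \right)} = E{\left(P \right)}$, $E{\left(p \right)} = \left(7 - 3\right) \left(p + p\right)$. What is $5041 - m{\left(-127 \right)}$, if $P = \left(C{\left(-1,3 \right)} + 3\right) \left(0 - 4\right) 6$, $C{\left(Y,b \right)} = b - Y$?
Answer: $6385$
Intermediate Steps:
$P = -168$ ($P = \left(\left(3 - -1\right) + 3\right) \left(0 - 4\right) 6 = \left(\left(3 + 1\right) + 3\right) \left(-4\right) 6 = \left(4 + 3\right) \left(-4\right) 6 = 7 \left(-4\right) 6 = \left(-28\right) 6 = -168$)
$E{\left(p \right)} = 8 p$ ($E{\left(p \right)} = 4 \cdot 2 p = 8 p$)
$m{\left(j \right)} = -1344$ ($m{\left(j \right)} = 8 \left(-168\right) = -1344$)
$5041 - m{\left(-127 \right)} = 5041 - -1344 = 5041 + 1344 = 6385$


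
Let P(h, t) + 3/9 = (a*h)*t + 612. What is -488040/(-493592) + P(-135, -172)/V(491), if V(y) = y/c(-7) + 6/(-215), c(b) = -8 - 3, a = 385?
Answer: -3913641482098760/19551981207 ≈ -2.0017e+5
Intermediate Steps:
c(b) = -11
P(h, t) = 1835/3 + 385*h*t (P(h, t) = -1/3 + ((385*h)*t + 612) = -1/3 + (385*h*t + 612) = -1/3 + (612 + 385*h*t) = 1835/3 + 385*h*t)
V(y) = -6/215 - y/11 (V(y) = y/(-11) + 6/(-215) = y*(-1/11) + 6*(-1/215) = -y/11 - 6/215 = -6/215 - y/11)
-488040/(-493592) + P(-135, -172)/V(491) = -488040/(-493592) + (1835/3 + 385*(-135)*(-172))/(-6/215 - 1/11*491) = -488040*(-1/493592) + (1835/3 + 8939700)/(-6/215 - 491/11) = 61005/61699 + 26820935/(3*(-105631/2365)) = 61005/61699 + (26820935/3)*(-2365/105631) = 61005/61699 - 63431511275/316893 = -3913641482098760/19551981207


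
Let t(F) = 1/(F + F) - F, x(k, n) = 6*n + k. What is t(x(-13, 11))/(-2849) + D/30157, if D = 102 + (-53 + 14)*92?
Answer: -16667155/171834586 ≈ -0.096995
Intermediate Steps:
x(k, n) = k + 6*n
t(F) = 1/(2*F) - F
D = -3486 (D = 102 - 39*92 = 102 - 3588 = -3486)
t(x(-13, 11))/(-2849) + D/30157 = (1/(2*(-13 + 6*11)) - (-13 + 6*11))/(-2849) - 3486/30157 = (1/(2*(-13 + 66)) - (-13 + 66))*(-1/2849) - 3486*1/30157 = ((½)/53 - 1*53)*(-1/2849) - 3486/30157 = ((½)*(1/53) - 53)*(-1/2849) - 3486/30157 = (1/106 - 53)*(-1/2849) - 3486/30157 = -5617/106*(-1/2849) - 3486/30157 = 5617/301994 - 3486/30157 = -16667155/171834586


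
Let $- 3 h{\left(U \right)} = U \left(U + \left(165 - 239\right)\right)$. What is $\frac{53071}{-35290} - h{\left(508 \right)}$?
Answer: $\frac{7780297667}{105870} \approx 73489.0$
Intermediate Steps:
$h{\left(U \right)} = - \frac{U \left(-74 + U\right)}{3}$ ($h{\left(U \right)} = - \frac{U \left(U + \left(165 - 239\right)\right)}{3} = - \frac{U \left(U - 74\right)}{3} = - \frac{U \left(-74 + U\right)}{3}$)
$\frac{53071}{-35290} - h{\left(508 \right)} = \frac{53071}{-35290} - \frac{1}{3} \cdot 508 \left(74 - 508\right) = 53071 \left(- \frac{1}{35290}\right) - \frac{1}{3} \cdot 508 \left(74 - 508\right) = - \frac{53071}{35290} - \frac{1}{3} \cdot 508 \left(-434\right) = - \frac{53071}{35290} - - \frac{220472}{3} = - \frac{53071}{35290} + \frac{220472}{3} = \frac{7780297667}{105870}$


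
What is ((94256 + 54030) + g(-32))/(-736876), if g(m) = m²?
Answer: -10665/52634 ≈ -0.20263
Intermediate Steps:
((94256 + 54030) + g(-32))/(-736876) = ((94256 + 54030) + (-32)²)/(-736876) = (148286 + 1024)*(-1/736876) = 149310*(-1/736876) = -10665/52634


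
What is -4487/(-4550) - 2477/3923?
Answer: 904593/2549950 ≈ 0.35475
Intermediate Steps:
-4487/(-4550) - 2477/3923 = -4487*(-1/4550) - 2477*1/3923 = 641/650 - 2477/3923 = 904593/2549950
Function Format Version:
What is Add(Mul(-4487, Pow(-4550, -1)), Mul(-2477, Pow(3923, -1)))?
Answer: Rational(904593, 2549950) ≈ 0.35475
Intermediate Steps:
Add(Mul(-4487, Pow(-4550, -1)), Mul(-2477, Pow(3923, -1))) = Add(Mul(-4487, Rational(-1, 4550)), Mul(-2477, Rational(1, 3923))) = Add(Rational(641, 650), Rational(-2477, 3923)) = Rational(904593, 2549950)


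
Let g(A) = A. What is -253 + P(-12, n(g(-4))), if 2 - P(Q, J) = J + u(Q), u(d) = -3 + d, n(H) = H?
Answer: -232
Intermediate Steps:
P(Q, J) = 5 - J - Q (P(Q, J) = 2 - (J + (-3 + Q)) = 2 - (-3 + J + Q) = 2 + (3 - J - Q) = 5 - J - Q)
-253 + P(-12, n(g(-4))) = -253 + (5 - 1*(-4) - 1*(-12)) = -253 + (5 + 4 + 12) = -253 + 21 = -232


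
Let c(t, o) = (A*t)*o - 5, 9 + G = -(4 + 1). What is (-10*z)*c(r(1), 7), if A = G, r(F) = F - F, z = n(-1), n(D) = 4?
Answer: 200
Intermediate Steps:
z = 4
r(F) = 0
G = -14 (G = -9 - (4 + 1) = -9 - 1*5 = -9 - 5 = -14)
A = -14
c(t, o) = -5 - 14*o*t (c(t, o) = (-14*t)*o - 5 = -14*o*t - 5 = -5 - 14*o*t)
(-10*z)*c(r(1), 7) = (-10*4)*(-5 - 14*7*0) = -40*(-5 + 0) = -40*(-5) = 200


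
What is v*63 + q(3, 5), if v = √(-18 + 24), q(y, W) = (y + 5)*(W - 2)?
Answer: 24 + 63*√6 ≈ 178.32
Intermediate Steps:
q(y, W) = (-2 + W)*(5 + y) (q(y, W) = (5 + y)*(-2 + W) = (-2 + W)*(5 + y))
v = √6 ≈ 2.4495
v*63 + q(3, 5) = √6*63 + (-10 - 2*3 + 5*5 + 5*3) = 63*√6 + (-10 - 6 + 25 + 15) = 63*√6 + 24 = 24 + 63*√6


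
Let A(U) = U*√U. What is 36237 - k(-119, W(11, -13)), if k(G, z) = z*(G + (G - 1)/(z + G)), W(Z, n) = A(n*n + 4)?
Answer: 46933276203/1290889 + 26576149453*√173/1290889 ≈ 3.0714e+5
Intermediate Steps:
A(U) = U^(3/2)
W(Z, n) = (4 + n²)^(3/2) (W(Z, n) = (n*n + 4)^(3/2) = (n² + 4)^(3/2) = (4 + n²)^(3/2))
k(G, z) = z*(G + (-1 + G)/(G + z))
36237 - k(-119, W(11, -13)) = 36237 - (4 + (-13)²)^(3/2)*(-1 - 119 + (-119)² - 119*(4 + (-13)²)^(3/2))/(-119 + (4 + (-13)²)^(3/2)) = 36237 - (4 + 169)^(3/2)*(-1 - 119 + 14161 - 119*(4 + 169)^(3/2))/(-119 + (4 + 169)^(3/2)) = 36237 - 173^(3/2)*(-1 - 119 + 14161 - 20587*√173)/(-119 + 173^(3/2)) = 36237 - 173*√173*(-1 - 119 + 14161 - 20587*√173)/(-119 + 173*√173) = 36237 - 173*√173*(14041 - 20587*√173)/(-119 + 173*√173)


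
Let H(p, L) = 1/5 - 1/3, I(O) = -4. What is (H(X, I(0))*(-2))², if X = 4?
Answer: 16/225 ≈ 0.071111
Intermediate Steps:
H(p, L) = -2/15 (H(p, L) = 1*(⅕) - 1*⅓ = ⅕ - ⅓ = -2/15)
(H(X, I(0))*(-2))² = (-2/15*(-2))² = (4/15)² = 16/225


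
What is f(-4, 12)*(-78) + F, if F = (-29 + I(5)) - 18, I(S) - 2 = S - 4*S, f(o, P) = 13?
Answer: -1074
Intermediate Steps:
I(S) = 2 - 3*S (I(S) = 2 + (S - 4*S) = 2 - 3*S)
F = -60 (F = (-29 + (2 - 3*5)) - 18 = (-29 + (2 - 15)) - 18 = (-29 - 13) - 18 = -42 - 18 = -60)
f(-4, 12)*(-78) + F = 13*(-78) - 60 = -1014 - 60 = -1074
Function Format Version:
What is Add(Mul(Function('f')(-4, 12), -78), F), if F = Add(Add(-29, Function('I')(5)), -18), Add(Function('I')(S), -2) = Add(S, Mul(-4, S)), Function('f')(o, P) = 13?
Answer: -1074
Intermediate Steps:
Function('I')(S) = Add(2, Mul(-3, S)) (Function('I')(S) = Add(2, Add(S, Mul(-4, S))) = Add(2, Mul(-3, S)))
F = -60 (F = Add(Add(-29, Add(2, Mul(-3, 5))), -18) = Add(Add(-29, Add(2, -15)), -18) = Add(Add(-29, -13), -18) = Add(-42, -18) = -60)
Add(Mul(Function('f')(-4, 12), -78), F) = Add(Mul(13, -78), -60) = Add(-1014, -60) = -1074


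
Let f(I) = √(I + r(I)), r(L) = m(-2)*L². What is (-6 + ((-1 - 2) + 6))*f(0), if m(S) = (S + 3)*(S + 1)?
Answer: 0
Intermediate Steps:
m(S) = (1 + S)*(3 + S) (m(S) = (3 + S)*(1 + S) = (1 + S)*(3 + S))
r(L) = -L² (r(L) = (3 + (-2)² + 4*(-2))*L² = (3 + 4 - 8)*L² = -L²)
f(I) = √(I - I²)
(-6 + ((-1 - 2) + 6))*f(0) = (-6 + ((-1 - 2) + 6))*√(0*(1 - 1*0)) = (-6 + (-3 + 6))*√(0*(1 + 0)) = (-6 + 3)*√(0*1) = -3*√0 = -3*0 = 0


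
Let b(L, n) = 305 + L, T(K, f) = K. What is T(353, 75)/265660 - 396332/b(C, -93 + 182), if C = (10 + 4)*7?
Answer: -105289416861/107060980 ≈ -983.45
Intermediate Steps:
C = 98 (C = 14*7 = 98)
T(353, 75)/265660 - 396332/b(C, -93 + 182) = 353/265660 - 396332/(305 + 98) = 353*(1/265660) - 396332/403 = 353/265660 - 396332*1/403 = 353/265660 - 396332/403 = -105289416861/107060980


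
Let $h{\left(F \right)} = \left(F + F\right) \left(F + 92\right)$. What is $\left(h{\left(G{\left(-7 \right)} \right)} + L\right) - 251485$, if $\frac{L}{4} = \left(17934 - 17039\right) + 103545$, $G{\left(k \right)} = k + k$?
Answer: $164091$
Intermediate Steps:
$G{\left(k \right)} = 2 k$
$L = 417760$ ($L = 4 \left(\left(17934 - 17039\right) + 103545\right) = 4 \left(895 + 103545\right) = 4 \cdot 104440 = 417760$)
$h{\left(F \right)} = 2 F \left(92 + F\right)$
$\left(h{\left(G{\left(-7 \right)} \right)} + L\right) - 251485 = \left(2 \cdot 2 \left(-7\right) \left(92 + 2 \left(-7\right)\right) + 417760\right) - 251485 = \left(2 \left(-14\right) \left(92 - 14\right) + 417760\right) - 251485 = \left(2 \left(-14\right) 78 + 417760\right) - 251485 = \left(-2184 + 417760\right) - 251485 = 415576 - 251485 = 164091$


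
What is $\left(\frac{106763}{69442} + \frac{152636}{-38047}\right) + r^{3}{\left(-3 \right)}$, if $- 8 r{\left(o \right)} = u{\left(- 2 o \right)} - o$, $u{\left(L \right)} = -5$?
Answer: $- \frac{207873762145}{84545912768} \approx -2.4587$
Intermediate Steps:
$r{\left(o \right)} = \frac{5}{8} + \frac{o}{8}$ ($r{\left(o \right)} = - \frac{-5 - o}{8} = \frac{5}{8} + \frac{o}{8}$)
$\left(\frac{106763}{69442} + \frac{152636}{-38047}\right) + r^{3}{\left(-3 \right)} = \left(\frac{106763}{69442} + \frac{152636}{-38047}\right) + \left(\frac{5}{8} + \frac{1}{8} \left(-3\right)\right)^{3} = \left(106763 \cdot \frac{1}{69442} + 152636 \left(- \frac{1}{38047}\right)\right) + \left(\frac{5}{8} - \frac{3}{8}\right)^{3} = \left(\frac{106763}{69442} - \frac{152636}{38047}\right) + \left(\frac{1}{4}\right)^{3} = - \frac{6537337251}{2642059774} + \frac{1}{64} = - \frac{207873762145}{84545912768}$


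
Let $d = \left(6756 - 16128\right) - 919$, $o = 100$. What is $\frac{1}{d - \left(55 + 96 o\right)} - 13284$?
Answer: $- \frac{264962665}{19946} \approx -13284.0$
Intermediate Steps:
$d = -10291$ ($d = -9372 - 919 = -10291$)
$\frac{1}{d - \left(55 + 96 o\right)} - 13284 = \frac{1}{-10291 - 9655} - 13284 = \frac{1}{-19946} - 13284 = - \frac{1}{19946} - 13284 = - \frac{264962665}{19946}$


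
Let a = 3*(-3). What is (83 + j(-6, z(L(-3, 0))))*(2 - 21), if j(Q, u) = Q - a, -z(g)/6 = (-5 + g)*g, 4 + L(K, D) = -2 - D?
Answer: -1634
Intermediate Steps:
a = -9
L(K, D) = -6 - D (L(K, D) = -4 + (-2 - D) = -6 - D)
z(g) = -6*g*(-5 + g) (z(g) = -6*(-5 + g)*g = -6*g*(-5 + g))
j(Q, u) = 9 + Q (j(Q, u) = Q - 1*(-9) = Q + 9 = 9 + Q)
(83 + j(-6, z(L(-3, 0))))*(2 - 21) = (83 + (9 - 6))*(2 - 21) = (83 + 3)*(-19) = 86*(-19) = -1634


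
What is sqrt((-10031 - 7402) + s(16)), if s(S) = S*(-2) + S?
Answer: I*sqrt(17449) ≈ 132.09*I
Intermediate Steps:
s(S) = -S (s(S) = -2*S + S = -S)
sqrt((-10031 - 7402) + s(16)) = sqrt((-10031 - 7402) - 1*16) = sqrt(-17433 - 16) = sqrt(-17449) = I*sqrt(17449)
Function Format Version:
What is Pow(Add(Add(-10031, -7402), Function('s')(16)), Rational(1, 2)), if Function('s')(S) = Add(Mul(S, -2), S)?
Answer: Mul(I, Pow(17449, Rational(1, 2))) ≈ Mul(132.09, I)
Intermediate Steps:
Function('s')(S) = Mul(-1, S) (Function('s')(S) = Add(Mul(-2, S), S) = Mul(-1, S))
Pow(Add(Add(-10031, -7402), Function('s')(16)), Rational(1, 2)) = Pow(Add(Add(-10031, -7402), Mul(-1, 16)), Rational(1, 2)) = Pow(Add(-17433, -16), Rational(1, 2)) = Pow(-17449, Rational(1, 2)) = Mul(I, Pow(17449, Rational(1, 2)))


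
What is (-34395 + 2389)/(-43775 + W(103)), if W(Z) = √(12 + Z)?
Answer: 140106265/191625051 + 16003*√115/958125255 ≈ 0.73133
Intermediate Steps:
(-34395 + 2389)/(-43775 + W(103)) = (-34395 + 2389)/(-43775 + √(12 + 103)) = -32006/(-43775 + √115)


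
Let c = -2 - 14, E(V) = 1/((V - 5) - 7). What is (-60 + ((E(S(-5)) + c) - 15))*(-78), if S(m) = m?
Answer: 120744/17 ≈ 7102.6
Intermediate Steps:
E(V) = 1/(-12 + V) (E(V) = 1/((-5 + V) - 7) = 1/(-12 + V))
c = -16
(-60 + ((E(S(-5)) + c) - 15))*(-78) = (-60 + ((1/(-12 - 5) - 16) - 15))*(-78) = (-60 + ((1/(-17) - 16) - 15))*(-78) = (-60 + ((-1/17 - 16) - 15))*(-78) = (-60 + (-273/17 - 15))*(-78) = (-60 - 528/17)*(-78) = -1548/17*(-78) = 120744/17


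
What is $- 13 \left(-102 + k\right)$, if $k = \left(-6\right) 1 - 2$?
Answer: $1430$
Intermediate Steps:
$k = -8$ ($k = -6 - 2 = -8$)
$- 13 \left(-102 + k\right) = - 13 \left(-102 - 8\right) = \left(-13\right) \left(-110\right) = 1430$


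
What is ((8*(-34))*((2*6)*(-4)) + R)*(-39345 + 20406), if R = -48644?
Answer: 674001132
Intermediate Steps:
((8*(-34))*((2*6)*(-4)) + R)*(-39345 + 20406) = ((8*(-34))*((2*6)*(-4)) - 48644)*(-39345 + 20406) = (-3264*(-4) - 48644)*(-18939) = (-272*(-48) - 48644)*(-18939) = (13056 - 48644)*(-18939) = -35588*(-18939) = 674001132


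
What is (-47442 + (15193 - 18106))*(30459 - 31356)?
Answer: 45168435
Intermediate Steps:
(-47442 + (15193 - 18106))*(30459 - 31356) = (-47442 - 2913)*(-897) = -50355*(-897) = 45168435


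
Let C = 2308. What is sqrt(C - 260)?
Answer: 32*sqrt(2) ≈ 45.255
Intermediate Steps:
sqrt(C - 260) = sqrt(2308 - 260) = sqrt(2048) = 32*sqrt(2)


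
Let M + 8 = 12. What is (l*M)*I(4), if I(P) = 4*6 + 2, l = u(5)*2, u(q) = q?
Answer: 1040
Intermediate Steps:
l = 10 (l = 5*2 = 10)
I(P) = 26 (I(P) = 24 + 2 = 26)
M = 4 (M = -8 + 12 = 4)
(l*M)*I(4) = (10*4)*26 = 40*26 = 1040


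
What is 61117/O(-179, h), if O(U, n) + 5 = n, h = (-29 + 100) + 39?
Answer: 8731/15 ≈ 582.07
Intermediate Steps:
h = 110 (h = 71 + 39 = 110)
O(U, n) = -5 + n
61117/O(-179, h) = 61117/(-5 + 110) = 61117/105 = 61117*(1/105) = 8731/15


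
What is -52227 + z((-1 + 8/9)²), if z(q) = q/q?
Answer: -52226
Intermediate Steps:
z(q) = 1
-52227 + z((-1 + 8/9)²) = -52227 + 1 = -52226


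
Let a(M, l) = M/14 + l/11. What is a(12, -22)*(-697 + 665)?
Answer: 256/7 ≈ 36.571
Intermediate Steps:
a(M, l) = l/11 + M/14 (a(M, l) = M*(1/14) + l*(1/11) = M/14 + l/11 = l/11 + M/14)
a(12, -22)*(-697 + 665) = ((1/11)*(-22) + (1/14)*12)*(-697 + 665) = (-2 + 6/7)*(-32) = -8/7*(-32) = 256/7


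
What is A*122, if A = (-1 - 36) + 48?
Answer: 1342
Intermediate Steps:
A = 11 (A = -37 + 48 = 11)
A*122 = 11*122 = 1342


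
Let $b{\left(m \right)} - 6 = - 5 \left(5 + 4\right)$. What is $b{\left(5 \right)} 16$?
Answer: $-624$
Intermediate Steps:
$b{\left(m \right)} = -39$ ($b{\left(m \right)} = 6 - 5 \left(5 + 4\right) = 6 - 45 = -39$)
$b{\left(5 \right)} 16 = \left(-39\right) 16 = -624$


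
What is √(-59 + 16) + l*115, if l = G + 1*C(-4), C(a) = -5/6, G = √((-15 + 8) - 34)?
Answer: -575/6 + I*√43 + 115*I*√41 ≈ -95.833 + 742.92*I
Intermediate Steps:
G = I*√41 (G = √(-7 - 34) = √(-41) = I*√41 ≈ 6.4031*I)
C(a) = -⅚ (C(a) = -5*⅙ = -⅚)
l = -⅚ + I*√41 (l = I*√41 + 1*(-⅚) = I*√41 - ⅚ = -⅚ + I*√41 ≈ -0.83333 + 6.4031*I)
√(-59 + 16) + l*115 = √(-59 + 16) + (-⅚ + I*√41)*115 = √(-43) + (-575/6 + 115*I*√41) = I*√43 + (-575/6 + 115*I*√41) = -575/6 + I*√43 + 115*I*√41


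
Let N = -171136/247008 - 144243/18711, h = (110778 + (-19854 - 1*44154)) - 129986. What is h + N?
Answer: -40471776937/486297 ≈ -83224.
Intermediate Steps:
h = -83216 (h = (110778 + (-19854 - 44154)) - 129986 = (110778 - 64008) - 129986 = 46770 - 129986 = -83216)
N = -4085785/486297 (N = -171136*1/247008 - 144243*1/18711 = -5348/7719 - 1457/189 = -4085785/486297 ≈ -8.4018)
h + N = -83216 - 4085785/486297 = -40471776937/486297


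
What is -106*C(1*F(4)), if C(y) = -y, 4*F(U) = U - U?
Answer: 0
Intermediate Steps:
F(U) = 0 (F(U) = (U - U)/4 = (1/4)*0 = 0)
-106*C(1*F(4)) = -(-106)*1*0 = -(-106)*0 = -106*0 = 0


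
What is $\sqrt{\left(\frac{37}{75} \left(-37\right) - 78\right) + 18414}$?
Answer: $\frac{\sqrt{4121493}}{15} \approx 135.34$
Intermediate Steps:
$\sqrt{\left(\frac{37}{75} \left(-37\right) - 78\right) + 18414} = \sqrt{\left(- \frac{1369}{75} - 78\right) + 18414} = \sqrt{- \frac{7219}{75} + 18414} = \sqrt{\frac{1373831}{75}} = \frac{\sqrt{4121493}}{15}$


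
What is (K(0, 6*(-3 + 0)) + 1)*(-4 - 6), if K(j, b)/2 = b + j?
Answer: 350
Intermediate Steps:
K(j, b) = 2*b + 2*j (K(j, b) = 2*(b + j) = 2*b + 2*j)
(K(0, 6*(-3 + 0)) + 1)*(-4 - 6) = ((2*(6*(-3 + 0)) + 2*0) + 1)*(-4 - 6) = ((2*(6*(-3)) + 0) + 1)*(-10) = ((2*(-18) + 0) + 1)*(-10) = ((-36 + 0) + 1)*(-10) = (-36 + 1)*(-10) = -35*(-10) = 350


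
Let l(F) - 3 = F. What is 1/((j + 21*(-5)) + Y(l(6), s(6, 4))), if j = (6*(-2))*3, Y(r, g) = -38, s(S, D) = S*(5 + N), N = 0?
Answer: -1/179 ≈ -0.0055866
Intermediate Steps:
s(S, D) = 5*S (s(S, D) = S*(5 + 0) = S*5 = 5*S)
l(F) = 3 + F
j = -36 (j = -12*3 = -36)
1/((j + 21*(-5)) + Y(l(6), s(6, 4))) = 1/((-36 + 21*(-5)) - 38) = 1/((-36 - 105) - 38) = 1/(-141 - 38) = 1/(-179) = -1/179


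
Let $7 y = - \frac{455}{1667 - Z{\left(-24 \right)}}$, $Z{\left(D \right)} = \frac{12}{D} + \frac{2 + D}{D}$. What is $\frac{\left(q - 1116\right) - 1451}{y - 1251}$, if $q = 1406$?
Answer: $\frac{7739613}{8339843} \approx 0.92803$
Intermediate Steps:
$Z{\left(D \right)} = \frac{12}{D} + \frac{2 + D}{D}$
$y = - \frac{780}{19999}$ ($y = \frac{\left(-455\right) \frac{1}{1667 - \frac{14 - 24}{-24}}}{7} = \frac{\left(-455\right) \frac{1}{1667 - \left(- \frac{1}{24}\right) \left(-10\right)}}{7} = \frac{\left(-455\right) \frac{1}{1667 - \frac{5}{12}}}{7} = \frac{\left(-455\right) \frac{1}{\frac{19999}{12}}}{7} = \frac{\left(-455\right) \frac{12}{19999}}{7} = \frac{1}{7} \left(- \frac{780}{2857}\right) = - \frac{780}{19999} \approx -0.039002$)
$\frac{\left(q - 1116\right) - 1451}{y - 1251} = \frac{\left(1406 - 1116\right) - 1451}{- \frac{780}{19999} - 1251} = \frac{\left(1406 - 1116\right) - 1451}{- \frac{25019529}{19999}} = \left(290 - 1451\right) \left(- \frac{19999}{25019529}\right) = \left(-1161\right) \left(- \frac{19999}{25019529}\right) = \frac{7739613}{8339843}$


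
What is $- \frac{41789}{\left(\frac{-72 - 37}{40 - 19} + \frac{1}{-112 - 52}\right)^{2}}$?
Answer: $- \frac{45060455664}{29118419} \approx -1547.5$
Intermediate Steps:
$- \frac{41789}{\left(\frac{-72 - 37}{40 - 19} + \frac{1}{-112 - 52}\right)^{2}} = - \frac{41789}{\left(- \frac{109}{21} + \frac{1}{-164}\right)^{2}} = - \frac{41789}{\left(\left(-109\right) \frac{1}{21} - \frac{1}{164}\right)^{2}} = - \frac{41789}{\left(- \frac{109}{21} - \frac{1}{164}\right)^{2}} = - \frac{41789}{\left(- \frac{17897}{3444}\right)^{2}} = - \frac{41789}{\frac{320302609}{11861136}} = \left(-41789\right) \frac{11861136}{320302609} = - \frac{45060455664}{29118419}$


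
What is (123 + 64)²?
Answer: 34969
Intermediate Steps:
(123 + 64)² = 187² = 34969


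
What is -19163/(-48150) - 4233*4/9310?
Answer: -63686827/44827650 ≈ -1.4207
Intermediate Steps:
-19163/(-48150) - 4233*4/9310 = -19163*(-1/48150) - 16932*1/9310 = 19163/48150 - 8466/4655 = -63686827/44827650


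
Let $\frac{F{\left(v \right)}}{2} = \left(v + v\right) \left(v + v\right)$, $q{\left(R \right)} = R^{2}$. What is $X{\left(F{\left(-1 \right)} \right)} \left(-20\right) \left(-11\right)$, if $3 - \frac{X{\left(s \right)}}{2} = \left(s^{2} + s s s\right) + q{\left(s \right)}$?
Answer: $-280280$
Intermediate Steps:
$F{\left(v \right)} = 8 v^{2}$ ($F{\left(v \right)} = 2 \left(v + v\right) \left(v + v\right) = 2 \cdot 2 v 2 v = 2 \cdot 4 v^{2} = 8 v^{2}$)
$X{\left(s \right)} = 6 - 4 s^{2} - 2 s^{3}$ ($X{\left(s \right)} = 6 - 2 \left(\left(s^{2} + s s s\right) + s^{2}\right) = 6 - 2 \left(\left(s^{2} + s^{2} s\right) + s^{2}\right) = 6 - 2 \left(\left(s^{2} + s^{3}\right) + s^{2}\right) = 6 - 2 \left(s^{3} + 2 s^{2}\right) = 6 - \left(2 s^{3} + 4 s^{2}\right) = 6 - 4 s^{2} - 2 s^{3}$)
$X{\left(F{\left(-1 \right)} \right)} \left(-20\right) \left(-11\right) = \left(6 - 4 \left(8 \left(-1\right)^{2}\right)^{2} - 2 \left(8 \left(-1\right)^{2}\right)^{3}\right) \left(-20\right) \left(-11\right) = \left(6 - 4 \left(8 \cdot 1\right)^{2} - 2 \left(8 \cdot 1\right)^{3}\right) \left(-20\right) \left(-11\right) = \left(6 - 4 \cdot 8^{2} - 2 \cdot 8^{3}\right) \left(-20\right) \left(-11\right) = \left(6 - 256 - 1024\right) \left(-20\right) \left(-11\right) = \left(-1274\right) \left(-20\right) \left(-11\right) = 25480 \left(-11\right) = -280280$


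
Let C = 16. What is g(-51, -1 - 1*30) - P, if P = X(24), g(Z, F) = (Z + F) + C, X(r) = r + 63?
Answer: -153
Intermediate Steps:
X(r) = 63 + r
g(Z, F) = 16 + F + Z (g(Z, F) = (Z + F) + 16 = (F + Z) + 16 = 16 + F + Z)
P = 87 (P = 63 + 24 = 87)
g(-51, -1 - 1*30) - P = (16 + (-1 - 1*30) - 51) - 1*87 = (16 + (-1 - 30) - 51) - 87 = (16 - 31 - 51) - 87 = -66 - 87 = -153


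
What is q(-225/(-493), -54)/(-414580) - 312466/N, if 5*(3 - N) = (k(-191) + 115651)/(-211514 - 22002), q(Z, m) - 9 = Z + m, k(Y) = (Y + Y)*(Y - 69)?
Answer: -196228048331633078/1999619191593 ≈ -98133.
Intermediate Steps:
k(Y) = 2*Y*(-69 + Y) (k(Y) = (2*Y)*(-69 + Y) = 2*Y*(-69 + Y))
q(Z, m) = 9 + Z + m (q(Z, m) = 9 + (Z + m) = 9 + Z + m)
N = 3717711/1167580 (N = 3 - (2*(-191)*(-69 - 191) + 115651)/(5*(-211514 - 22002)) = 3 - (2*(-191)*(-260) + 115651)/(5*(-233516)) = 3 - (99320 + 115651)*(-1)/(5*233516) = 3 - 214971*(-1)/(5*233516) = 3 - ⅕*(-214971/233516) = 3 + 214971/1167580 = 3717711/1167580 ≈ 3.1841)
q(-225/(-493), -54)/(-414580) - 312466/N = (9 - 225/(-493) - 54)/(-414580) - 312466/3717711/1167580 = (9 - 225*(-1/493) - 54)*(-1/414580) - 312466*1167580/3717711 = (9 + 225/493 - 54)*(-1/414580) - 364829052280/3717711 = -21960/493*(-1/414580) - 364829052280/3717711 = 1098/10219397 - 364829052280/3717711 = -196228048331633078/1999619191593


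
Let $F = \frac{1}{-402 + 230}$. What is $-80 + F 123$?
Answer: $- \frac{13883}{172} \approx -80.715$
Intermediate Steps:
$F = - \frac{1}{172}$ ($F = \frac{1}{-172} = - \frac{1}{172} \approx -0.005814$)
$-80 + F 123 = -80 - \frac{123}{172} = - \frac{13883}{172}$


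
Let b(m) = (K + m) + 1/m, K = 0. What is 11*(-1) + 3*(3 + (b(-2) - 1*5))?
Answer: -49/2 ≈ -24.500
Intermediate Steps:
b(m) = m + 1/m (b(m) = (0 + m) + 1/m = m + 1/m)
11*(-1) + 3*(3 + (b(-2) - 1*5)) = 11*(-1) + 3*(3 + ((-2 + 1/(-2)) - 1*5)) = -11 + 3*(3 + ((-2 - ½) - 5)) = -11 + 3*(3 + (-5/2 - 5)) = -11 + 3*(3 - 15/2) = -11 + 3*(-9/2) = -11 - 27/2 = -49/2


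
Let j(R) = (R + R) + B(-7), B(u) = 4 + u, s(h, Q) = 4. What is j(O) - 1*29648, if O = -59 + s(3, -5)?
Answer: -29761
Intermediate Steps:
O = -55 (O = -59 + 4 = -55)
j(R) = -3 + 2*R (j(R) = (R + R) + (4 - 7) = 2*R - 3 = -3 + 2*R)
j(O) - 1*29648 = (-3 + 2*(-55)) - 1*29648 = (-3 - 110) - 29648 = -113 - 29648 = -29761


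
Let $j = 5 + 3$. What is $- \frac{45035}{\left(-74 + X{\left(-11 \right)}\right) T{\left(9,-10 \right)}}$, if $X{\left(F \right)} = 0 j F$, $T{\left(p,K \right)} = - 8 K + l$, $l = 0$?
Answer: $\frac{9007}{1184} \approx 7.6073$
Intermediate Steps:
$j = 8$
$T{\left(p,K \right)} = - 8 K$ ($T{\left(p,K \right)} = - 8 K + 0 = - 8 K$)
$X{\left(F \right)} = 0$ ($X{\left(F \right)} = 0 \cdot 8 F = 0 F = 0$)
$- \frac{45035}{\left(-74 + X{\left(-11 \right)}\right) T{\left(9,-10 \right)}} = - \frac{45035}{\left(-74 + 0\right) \left(\left(-8\right) \left(-10\right)\right)} = - \frac{45035}{\left(-74\right) 80} = - \frac{45035}{-5920} = \left(-45035\right) \left(- \frac{1}{5920}\right) = \frac{9007}{1184}$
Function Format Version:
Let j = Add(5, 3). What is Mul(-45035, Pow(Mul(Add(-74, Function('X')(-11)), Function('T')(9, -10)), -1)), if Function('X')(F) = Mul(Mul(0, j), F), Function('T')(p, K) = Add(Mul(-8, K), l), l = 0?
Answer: Rational(9007, 1184) ≈ 7.6073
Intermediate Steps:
j = 8
Function('T')(p, K) = Mul(-8, K) (Function('T')(p, K) = Add(Mul(-8, K), 0) = Mul(-8, K))
Function('X')(F) = 0 (Function('X')(F) = Mul(Mul(0, 8), F) = Mul(0, F) = 0)
Mul(-45035, Pow(Mul(Add(-74, Function('X')(-11)), Function('T')(9, -10)), -1)) = Mul(-45035, Pow(Mul(Add(-74, 0), Mul(-8, -10)), -1)) = Mul(-45035, Pow(Mul(-74, 80), -1)) = Mul(-45035, Pow(-5920, -1)) = Mul(-45035, Rational(-1, 5920)) = Rational(9007, 1184)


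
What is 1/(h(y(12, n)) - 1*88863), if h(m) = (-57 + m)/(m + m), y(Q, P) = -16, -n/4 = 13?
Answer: -32/2843543 ≈ -1.1254e-5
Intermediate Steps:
n = -52 (n = -4*13 = -52)
h(m) = (-57 + m)/(2*m) (h(m) = (-57 + m)/((2*m)) = (-57 + m)*(1/(2*m)) = (-57 + m)/(2*m))
1/(h(y(12, n)) - 1*88863) = 1/((½)*(-57 - 16)/(-16) - 1*88863) = 1/((½)*(-1/16)*(-73) - 88863) = 1/(73/32 - 88863) = 1/(-2843543/32) = -32/2843543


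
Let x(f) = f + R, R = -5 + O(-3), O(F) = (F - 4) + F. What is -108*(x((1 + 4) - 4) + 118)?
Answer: -11232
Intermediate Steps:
O(F) = -4 + 2*F (O(F) = (-4 + F) + F = -4 + 2*F)
R = -15 (R = -5 + (-4 + 2*(-3)) = -5 + (-4 - 6) = -5 - 10 = -15)
x(f) = -15 + f (x(f) = f - 15 = -15 + f)
-108*(x((1 + 4) - 4) + 118) = -108*((-15 + ((1 + 4) - 4)) + 118) = -108*((-15 + (5 - 4)) + 118) = -108*((-15 + 1) + 118) = -108*(-14 + 118) = -108*104 = -11232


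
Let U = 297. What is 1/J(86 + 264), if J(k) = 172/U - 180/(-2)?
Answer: 297/26902 ≈ 0.011040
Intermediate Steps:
J(k) = 26902/297 (J(k) = 172/297 - 180/(-2) = 172*(1/297) - 180*(-½) = 172/297 + 90 = 26902/297)
1/J(86 + 264) = 1/(26902/297) = 297/26902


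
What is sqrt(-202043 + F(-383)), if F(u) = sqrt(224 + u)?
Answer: sqrt(-202043 + I*sqrt(159)) ≈ 0.014 + 449.49*I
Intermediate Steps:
sqrt(-202043 + F(-383)) = sqrt(-202043 + sqrt(224 - 383)) = sqrt(-202043 + sqrt(-159)) = sqrt(-202043 + I*sqrt(159))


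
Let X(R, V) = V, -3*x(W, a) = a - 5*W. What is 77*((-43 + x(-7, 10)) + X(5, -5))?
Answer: -4851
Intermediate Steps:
x(W, a) = -a/3 + 5*W/3 (x(W, a) = -(a - 5*W)/3 = -a/3 + 5*W/3)
77*((-43 + x(-7, 10)) + X(5, -5)) = 77*((-43 + (-⅓*10 + (5/3)*(-7))) - 5) = 77*((-43 + (-10/3 - 35/3)) - 5) = 77*((-43 - 15) - 5) = 77*(-58 - 5) = 77*(-63) = -4851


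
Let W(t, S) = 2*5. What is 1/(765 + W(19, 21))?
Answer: 1/775 ≈ 0.0012903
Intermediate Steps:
W(t, S) = 10
1/(765 + W(19, 21)) = 1/(765 + 10) = 1/775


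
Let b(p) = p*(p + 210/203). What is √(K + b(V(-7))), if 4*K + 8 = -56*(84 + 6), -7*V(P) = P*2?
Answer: I*√1056238/29 ≈ 35.439*I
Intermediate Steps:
V(P) = -2*P/7 (V(P) = -P*2/7 = -2*P/7)
b(p) = p*(30/29 + p) (b(p) = p*(p + 210*(1/203)) = p*(p + 30/29) = p*(30/29 + p))
K = -1262 (K = -2 + (-56*(84 + 6))/4 = -2 + (-56*90)/4 = -2 + (¼)*(-5040) = -2 - 1260 = -1262)
√(K + b(V(-7))) = √(-1262 + (-2/7*(-7))*(30 + 29*(-2/7*(-7)))/29) = √(-1262 + (1/29)*2*(30 + 29*2)) = √(-1262 + (1/29)*2*(30 + 58)) = √(-1262 + (1/29)*2*88) = √(-1262 + 176/29) = √(-36422/29) = I*√1056238/29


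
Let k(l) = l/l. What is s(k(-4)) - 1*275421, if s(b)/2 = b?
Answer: -275419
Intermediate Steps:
k(l) = 1
s(b) = 2*b
s(k(-4)) - 1*275421 = 2*1 - 1*275421 = 2 - 275421 = -275419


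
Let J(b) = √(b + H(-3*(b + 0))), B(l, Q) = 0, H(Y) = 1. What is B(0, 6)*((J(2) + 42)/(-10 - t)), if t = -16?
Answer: 0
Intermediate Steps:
J(b) = √(1 + b) (J(b) = √(b + 1) = √(1 + b))
B(0, 6)*((J(2) + 42)/(-10 - t)) = 0*((√(1 + 2) + 42)/(-10 - 1*(-16))) = 0*((√3 + 42)/(-10 + 16)) = 0*((42 + √3)/6) = 0*((42 + √3)*(⅙)) = 0*(7 + √3/6) = 0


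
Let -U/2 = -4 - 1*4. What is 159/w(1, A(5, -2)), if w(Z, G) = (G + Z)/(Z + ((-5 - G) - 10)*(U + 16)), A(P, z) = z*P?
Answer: 2809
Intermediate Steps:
U = 16 (U = -2*(-4 - 1*4) = -2*(-4 - 4) = -2*(-8) = 16)
A(P, z) = P*z
w(Z, G) = (G + Z)/(-480 + Z - 32*G) (w(Z, G) = (G + Z)/(Z + ((-5 - G) - 10)*(16 + 16)) = (G + Z)/(Z + (-15 - G)*32) = (G + Z)/(Z + (-480 - 32*G)) = (G + Z)/(-480 + Z - 32*G))
159/w(1, A(5, -2)) = 159/(((-5*(-2) - 1*1)/(480 - 1*1 + 32*(5*(-2))))) = 159/(((-1*(-10) - 1)/(480 - 1 + 32*(-10)))) = 159/(((10 - 1)/(480 - 1 - 320))) = 159/((9/159)) = 159/(((1/159)*9)) = 159/(3/53) = 159*(53/3) = 2809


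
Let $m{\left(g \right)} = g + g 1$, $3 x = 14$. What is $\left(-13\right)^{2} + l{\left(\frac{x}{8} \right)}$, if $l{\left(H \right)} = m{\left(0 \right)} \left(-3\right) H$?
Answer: $169$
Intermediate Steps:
$x = \frac{14}{3}$ ($x = \frac{1}{3} \cdot 14 = \frac{14}{3} \approx 4.6667$)
$m{\left(g \right)} = 2 g$ ($m{\left(g \right)} = g + g = 2 g$)
$l{\left(H \right)} = 0$ ($l{\left(H \right)} = 2 \cdot 0 \left(-3\right) H = 0 \left(-3\right) H = 0 H = 0$)
$\left(-13\right)^{2} + l{\left(\frac{x}{8} \right)} = \left(-13\right)^{2} + 0 = 169 + 0 = 169$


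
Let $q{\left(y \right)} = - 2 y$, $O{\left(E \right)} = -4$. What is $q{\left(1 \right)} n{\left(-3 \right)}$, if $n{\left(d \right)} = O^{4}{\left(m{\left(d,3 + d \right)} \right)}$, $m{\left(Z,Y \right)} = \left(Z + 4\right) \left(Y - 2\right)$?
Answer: $-512$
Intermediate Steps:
$m{\left(Z,Y \right)} = \left(-2 + Y\right) \left(4 + Z\right)$ ($m{\left(Z,Y \right)} = \left(4 + Z\right) \left(-2 + Y\right) = \left(-2 + Y\right) \left(4 + Z\right)$)
$n{\left(d \right)} = 256$ ($n{\left(d \right)} = \left(-4\right)^{4} = 256$)
$q{\left(1 \right)} n{\left(-3 \right)} = \left(-2\right) 1 \cdot 256 = \left(-2\right) 256 = -512$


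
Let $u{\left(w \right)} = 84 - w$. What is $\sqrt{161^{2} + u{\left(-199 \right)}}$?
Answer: $2 \sqrt{6551} \approx 161.88$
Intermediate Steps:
$\sqrt{161^{2} + u{\left(-199 \right)}} = \sqrt{161^{2} + \left(84 - -199\right)} = \sqrt{25921 + \left(84 + 199\right)} = \sqrt{25921 + 283} = \sqrt{26204} = 2 \sqrt{6551}$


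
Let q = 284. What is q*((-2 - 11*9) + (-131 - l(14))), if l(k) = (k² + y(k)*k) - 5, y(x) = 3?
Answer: -132060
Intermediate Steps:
l(k) = -5 + k² + 3*k (l(k) = (k² + 3*k) - 5 = -5 + k² + 3*k)
q*((-2 - 11*9) + (-131 - l(14))) = 284*((-2 - 11*9) + (-131 - (-5 + 14² + 3*14))) = 284*((-2 - 99) + (-131 - (-5 + 196 + 42))) = 284*(-101 + (-131 - 1*233)) = 284*(-101 + (-131 - 233)) = 284*(-101 - 364) = 284*(-465) = -132060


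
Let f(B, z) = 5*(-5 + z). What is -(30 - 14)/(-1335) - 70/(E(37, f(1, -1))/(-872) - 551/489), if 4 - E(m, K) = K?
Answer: 2846841512/47401845 ≈ 60.058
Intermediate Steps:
f(B, z) = -25 + 5*z
E(m, K) = 4 - K
-(30 - 14)/(-1335) - 70/(E(37, f(1, -1))/(-872) - 551/489) = -(30 - 14)/(-1335) - 70/((4 - (-25 + 5*(-1)))/(-872) - 551/489) = -1*16*(-1/1335) - 70/((4 - (-25 - 5))*(-1/872) - 551*1/489) = -16*(-1/1335) - 70/((4 - 1*(-30))*(-1/872) - 551/489) = 16/1335 - 70/((4 + 30)*(-1/872) - 551/489) = 16/1335 - 70/(34*(-1/872) - 551/489) = 16/1335 - 70/(-17/436 - 551/489) = 16/1335 - 70/(-248549/213204) = 16/1335 - 70*(-213204/248549) = 16/1335 + 2132040/35507 = 2846841512/47401845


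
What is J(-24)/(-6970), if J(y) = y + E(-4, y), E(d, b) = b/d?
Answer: 9/3485 ≈ 0.0025825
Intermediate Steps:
J(y) = 3*y/4 (J(y) = y + y/(-4) = y + y*(-¼) = y - y/4 = 3*y/4)
J(-24)/(-6970) = ((¾)*(-24))/(-6970) = -18*(-1/6970) = 9/3485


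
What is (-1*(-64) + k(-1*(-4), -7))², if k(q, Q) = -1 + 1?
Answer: 4096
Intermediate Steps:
k(q, Q) = 0
(-1*(-64) + k(-1*(-4), -7))² = (-1*(-64) + 0)² = (64 + 0)² = 64² = 4096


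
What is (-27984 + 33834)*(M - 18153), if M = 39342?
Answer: 123955650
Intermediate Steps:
(-27984 + 33834)*(M - 18153) = (-27984 + 33834)*(39342 - 18153) = 5850*21189 = 123955650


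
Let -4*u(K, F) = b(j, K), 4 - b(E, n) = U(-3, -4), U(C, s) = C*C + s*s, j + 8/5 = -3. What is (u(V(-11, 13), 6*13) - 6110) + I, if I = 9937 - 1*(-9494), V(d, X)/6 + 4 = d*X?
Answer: 53305/4 ≈ 13326.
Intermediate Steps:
V(d, X) = -24 + 6*X*d (V(d, X) = -24 + 6*(d*X) = -24 + 6*(X*d) = -24 + 6*X*d)
j = -23/5 (j = -8/5 - 3 = -23/5 ≈ -4.6000)
U(C, s) = C**2 + s**2
b(E, n) = -21 (b(E, n) = 4 - ((-3)**2 + (-4)**2) = 4 - (9 + 16) = 4 - 1*25 = 4 - 25 = -21)
I = 19431 (I = 9937 + 9494 = 19431)
u(K, F) = 21/4 (u(K, F) = -1/4*(-21) = 21/4)
(u(V(-11, 13), 6*13) - 6110) + I = (21/4 - 6110) + 19431 = -24419/4 + 19431 = 53305/4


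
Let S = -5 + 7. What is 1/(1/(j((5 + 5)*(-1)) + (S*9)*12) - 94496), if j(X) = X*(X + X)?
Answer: -416/39310335 ≈ -1.0582e-5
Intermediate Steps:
S = 2
j(X) = 2*X**2 (j(X) = X*(2*X) = 2*X**2)
1/(1/(j((5 + 5)*(-1)) + (S*9)*12) - 94496) = 1/(1/(2*((5 + 5)*(-1))**2 + (2*9)*12) - 94496) = 1/(1/(2*(10*(-1))**2 + 18*12) - 94496) = 1/(1/(2*(-10)**2 + 216) - 94496) = 1/(1/(2*100 + 216) - 94496) = 1/(1/(200 + 216) - 94496) = 1/(1/416 - 94496) = 1/(-39310335/416) = -416/39310335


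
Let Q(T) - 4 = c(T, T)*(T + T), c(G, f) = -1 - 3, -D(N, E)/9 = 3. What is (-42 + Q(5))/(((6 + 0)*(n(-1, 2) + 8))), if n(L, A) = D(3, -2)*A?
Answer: 13/46 ≈ 0.28261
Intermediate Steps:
D(N, E) = -27 (D(N, E) = -9*3 = -27)
n(L, A) = -27*A
c(G, f) = -4
Q(T) = 4 - 8*T (Q(T) = 4 - 4*(T + T) = 4 - 8*T)
(-42 + Q(5))/(((6 + 0)*(n(-1, 2) + 8))) = (-42 + (4 - 8*5))/(((6 + 0)*(-27*2 + 8))) = (-42 + (4 - 40))/((6*(-54 + 8))) = (-42 - 36)/((6*(-46))) = -78/(-276) = -1/276*(-78) = 13/46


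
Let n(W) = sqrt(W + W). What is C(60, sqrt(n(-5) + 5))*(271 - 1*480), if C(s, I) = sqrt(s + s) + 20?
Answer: -4180 - 418*sqrt(30) ≈ -6469.5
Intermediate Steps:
n(W) = sqrt(2)*sqrt(W) (n(W) = sqrt(2*W) = sqrt(2)*sqrt(W))
C(s, I) = 20 + sqrt(2)*sqrt(s) (C(s, I) = sqrt(2*s) + 20 = sqrt(2)*sqrt(s) + 20 = 20 + sqrt(2)*sqrt(s))
C(60, sqrt(n(-5) + 5))*(271 - 1*480) = (20 + sqrt(2)*sqrt(60))*(271 - 1*480) = (20 + sqrt(2)*(2*sqrt(15)))*(271 - 480) = (20 + 2*sqrt(30))*(-209) = -4180 - 418*sqrt(30)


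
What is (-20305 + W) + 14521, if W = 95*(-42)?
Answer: -9774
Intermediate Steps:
W = -3990
(-20305 + W) + 14521 = (-20305 - 3990) + 14521 = -24295 + 14521 = -9774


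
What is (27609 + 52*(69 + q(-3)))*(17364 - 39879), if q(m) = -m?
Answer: -705912795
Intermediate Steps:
(27609 + 52*(69 + q(-3)))*(17364 - 39879) = (27609 + 52*(69 - 1*(-3)))*(17364 - 39879) = (27609 + 52*(69 + 3))*(-22515) = (27609 + 52*72)*(-22515) = (27609 + 3744)*(-22515) = 31353*(-22515) = -705912795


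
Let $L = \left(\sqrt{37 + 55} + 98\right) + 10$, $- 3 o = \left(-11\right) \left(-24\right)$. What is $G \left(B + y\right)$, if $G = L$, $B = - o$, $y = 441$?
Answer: $57132 + 1058 \sqrt{23} \approx 62206.0$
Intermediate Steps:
$o = -88$ ($o = - \frac{\left(-11\right) \left(-24\right)}{3} = \left(- \frac{1}{3}\right) 264 = -88$)
$B = 88$ ($B = \left(-1\right) \left(-88\right) = 88$)
$L = 108 + 2 \sqrt{23}$ ($L = \left(\sqrt{92} + 98\right) + 10 = \left(2 \sqrt{23} + 98\right) + 10 = \left(98 + 2 \sqrt{23}\right) + 10 = 108 + 2 \sqrt{23} \approx 117.59$)
$G = 108 + 2 \sqrt{23} \approx 117.59$
$G \left(B + y\right) = \left(108 + 2 \sqrt{23}\right) \left(88 + 441\right) = \left(108 + 2 \sqrt{23}\right) 529 = 57132 + 1058 \sqrt{23}$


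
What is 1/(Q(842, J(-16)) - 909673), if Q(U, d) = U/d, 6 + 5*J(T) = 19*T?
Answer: -31/28200284 ≈ -1.0993e-6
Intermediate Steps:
J(T) = -6/5 + 19*T/5 (J(T) = -6/5 + (19*T)/5 = -6/5 + 19*T/5)
1/(Q(842, J(-16)) - 909673) = 1/(842/(-6/5 + (19/5)*(-16)) - 909673) = 1/(842/(-6/5 - 304/5) - 909673) = 1/(842/(-62) - 909673) = 1/(842*(-1/62) - 909673) = 1/(-421/31 - 909673) = 1/(-28200284/31) = -31/28200284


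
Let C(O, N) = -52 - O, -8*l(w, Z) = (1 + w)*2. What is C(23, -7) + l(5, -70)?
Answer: -153/2 ≈ -76.500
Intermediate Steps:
l(w, Z) = -1/4 - w/4 (l(w, Z) = -(1 + w)*2/8 = -(2 + 2*w)/8 = -1/4 - w/4)
C(23, -7) + l(5, -70) = (-52 - 1*23) + (-1/4 - 1/4*5) = (-52 - 23) + (-1/4 - 5/4) = -75 - 3/2 = -153/2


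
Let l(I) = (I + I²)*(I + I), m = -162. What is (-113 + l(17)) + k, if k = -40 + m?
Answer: 10089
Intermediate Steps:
k = -202 (k = -40 - 162 = -202)
l(I) = 2*I*(I + I²) (l(I) = (I + I²)*(2*I) = 2*I*(I + I²))
(-113 + l(17)) + k = (-113 + 2*17²*(1 + 17)) - 202 = (-113 + 2*289*18) - 202 = (-113 + 10404) - 202 = 10291 - 202 = 10089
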